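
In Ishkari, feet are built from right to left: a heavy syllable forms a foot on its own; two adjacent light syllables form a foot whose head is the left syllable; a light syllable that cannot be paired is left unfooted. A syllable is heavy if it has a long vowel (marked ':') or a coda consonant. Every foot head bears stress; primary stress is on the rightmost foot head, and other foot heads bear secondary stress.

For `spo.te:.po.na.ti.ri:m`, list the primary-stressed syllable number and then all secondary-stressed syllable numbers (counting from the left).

primary 6, secondary 2, 4

Weights: 1 spo L, 2 te: H, 3 po L, 4 na L, 5 ti L, 6 ri:m H.
Parse right to left (heavy = foot alone; LL = one foot; stranded L unfooted): spo (ˈte:) po (ˈna.ti) (ˈri:m).
Foot heads: 2, 4, 6.
Primary stress on the rightmost head = syllable 6.
Secondary stress on 2, 4: spo.ˌte:.po.ˌna.ti.ˈri:m.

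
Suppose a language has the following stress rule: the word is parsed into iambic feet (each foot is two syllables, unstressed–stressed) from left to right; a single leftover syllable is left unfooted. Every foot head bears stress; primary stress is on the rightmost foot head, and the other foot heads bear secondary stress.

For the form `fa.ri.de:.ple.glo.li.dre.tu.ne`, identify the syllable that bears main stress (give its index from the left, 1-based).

Parse left to right into iambic (σˈσ) feet: (fa.ˈri) (de:.ˈple) (glo.ˈli) (dre.ˈtu) ne. Syllable 9 is left unfooted.
Foot heads (stressed positions): 2, 4, 6, 8.
End Rule Rightmost: primary stress on the rightmost head = syllable 8.
Primary stress: syllable 8 → fa.ri.de:.ple.glo.li.dre.ˈtu.ne.

8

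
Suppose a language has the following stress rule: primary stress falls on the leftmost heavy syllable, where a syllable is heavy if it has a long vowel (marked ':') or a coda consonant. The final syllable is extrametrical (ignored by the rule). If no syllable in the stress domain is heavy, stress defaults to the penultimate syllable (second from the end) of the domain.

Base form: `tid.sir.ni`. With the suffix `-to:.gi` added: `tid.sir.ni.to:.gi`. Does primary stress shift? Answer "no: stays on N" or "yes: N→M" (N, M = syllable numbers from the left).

Base `tid.sir.ni` (3 syllables):
  The final syllable (3, ni) is extrametrical; the stress domain is syllables 1–2.
  Weights: 1 tid H, 2 sir H.
  Heavy syllables in the domain: 1, 2. The leftmost is syllable 1 (tid).
  → primary stress on syllable 1.
Suffixed `tid.sir.ni.to:.gi` (5 syllables):
  The final syllable (5, gi) is extrametrical; the stress domain is syllables 1–4.
  Weights: 1 tid H, 2 sir H, 3 ni L, 4 to: H.
  Heavy syllables in the domain: 1, 2, 4. The leftmost is syllable 1 (tid).
  → primary stress on syllable 1.

no: stays on 1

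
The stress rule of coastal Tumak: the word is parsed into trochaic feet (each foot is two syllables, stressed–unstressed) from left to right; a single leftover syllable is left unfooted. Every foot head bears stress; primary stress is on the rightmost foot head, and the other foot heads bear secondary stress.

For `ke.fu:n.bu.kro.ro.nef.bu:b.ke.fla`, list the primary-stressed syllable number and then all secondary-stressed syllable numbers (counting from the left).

primary 7, secondary 1, 3, 5

Parse left to right into trochaic (ˈσσ) feet: (ˈke.fu:n) (ˈbu.kro) (ˈro.nef) (ˈbu:b.ke) fla. Syllable 9 is left unfooted.
Foot heads (stressed positions): 1, 3, 5, 7.
End Rule Rightmost: primary stress on the rightmost head = syllable 7.
Secondary stress on 1, 3, 5: ˌke.fu:n.ˌbu.kro.ˌro.nef.ˈbu:b.ke.fla.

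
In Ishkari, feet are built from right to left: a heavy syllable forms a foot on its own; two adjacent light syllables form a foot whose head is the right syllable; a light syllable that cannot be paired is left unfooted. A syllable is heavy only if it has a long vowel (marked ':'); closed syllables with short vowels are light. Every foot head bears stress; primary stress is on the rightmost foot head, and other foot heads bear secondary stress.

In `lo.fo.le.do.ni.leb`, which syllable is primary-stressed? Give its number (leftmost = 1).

Weights: 1 lo L, 2 fo L, 3 le L, 4 do L, 5 ni L, 6 leb L.
Parse right to left (heavy = foot alone; LL = one foot; stranded L unfooted): (lo.ˈfo) (le.ˈdo) (ni.ˈleb).
Foot heads: 2, 4, 6.
Primary stress on the rightmost head = syllable 6.
Primary stress: syllable 6 → lo.fo.le.do.ni.ˈleb.

6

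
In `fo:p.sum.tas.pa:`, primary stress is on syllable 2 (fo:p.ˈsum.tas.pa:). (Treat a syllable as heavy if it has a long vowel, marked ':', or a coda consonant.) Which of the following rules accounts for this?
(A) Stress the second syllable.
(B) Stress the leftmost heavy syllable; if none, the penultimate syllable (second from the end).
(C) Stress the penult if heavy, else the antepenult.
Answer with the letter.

Rule A → syllable 2 ✓.
Rule B → syllable 1 (observed: 2).
Rule C → syllable 3 (observed: 2).

A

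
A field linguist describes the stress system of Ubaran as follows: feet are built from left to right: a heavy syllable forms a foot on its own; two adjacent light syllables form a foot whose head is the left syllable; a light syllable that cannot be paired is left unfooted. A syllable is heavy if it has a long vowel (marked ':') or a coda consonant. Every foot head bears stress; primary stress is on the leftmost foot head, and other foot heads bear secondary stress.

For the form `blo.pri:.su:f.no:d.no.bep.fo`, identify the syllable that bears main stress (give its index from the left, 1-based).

Weights: 1 blo L, 2 pri: H, 3 su:f H, 4 no:d H, 5 no L, 6 bep H, 7 fo L.
Parse left to right (heavy = foot alone; LL = one foot; stranded L unfooted): blo (ˈpri:) (ˈsu:f) (ˈno:d) no (ˈbep) fo.
Foot heads: 2, 3, 4, 6.
Primary stress on the leftmost head = syllable 2.
Primary stress: syllable 2 → blo.ˈpri:.su:f.no:d.no.bep.fo.

2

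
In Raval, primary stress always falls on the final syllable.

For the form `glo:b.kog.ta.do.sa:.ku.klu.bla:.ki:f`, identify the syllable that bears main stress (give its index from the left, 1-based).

9

The word has 9 syllables; the final syllable is syllable 9 (ki:f).
Primary stress: syllable 9 → glo:b.kog.ta.do.sa:.ku.klu.bla:.ˈki:f.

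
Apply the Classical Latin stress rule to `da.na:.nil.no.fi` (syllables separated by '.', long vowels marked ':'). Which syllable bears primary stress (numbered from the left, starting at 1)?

3

Classical Latin: stress the penult if heavy (long vowel or closed), else the antepenult.
Weights: 3 nil H, 4 no L, 5 fi L.
The penult (syllable 4, no) is light, so stress falls on the antepenult (syllable 3, nil).
Stress on syllable 3: da.na:.ˈnil.no.fi.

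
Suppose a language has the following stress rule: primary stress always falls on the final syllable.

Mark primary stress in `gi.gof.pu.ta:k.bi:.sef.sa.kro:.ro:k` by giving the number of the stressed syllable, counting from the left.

9

The word has 9 syllables; the final syllable is syllable 9 (ro:k).
Primary stress: syllable 9 → gi.gof.pu.ta:k.bi:.sef.sa.kro:.ˈro:k.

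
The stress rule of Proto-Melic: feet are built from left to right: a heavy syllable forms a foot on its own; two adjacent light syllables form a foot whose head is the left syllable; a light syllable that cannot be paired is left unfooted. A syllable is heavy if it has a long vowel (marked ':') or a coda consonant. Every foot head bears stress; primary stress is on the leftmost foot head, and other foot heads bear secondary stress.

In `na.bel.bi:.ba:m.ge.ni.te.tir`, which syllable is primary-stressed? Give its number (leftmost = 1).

2

Weights: 1 na L, 2 bel H, 3 bi: H, 4 ba:m H, 5 ge L, 6 ni L, 7 te L, 8 tir H.
Parse left to right (heavy = foot alone; LL = one foot; stranded L unfooted): na (ˈbel) (ˈbi:) (ˈba:m) (ˈge.ni) te (ˈtir).
Foot heads: 2, 3, 4, 5, 8.
Primary stress on the leftmost head = syllable 2.
Primary stress: syllable 2 → na.ˈbel.bi:.ba:m.ge.ni.te.tir.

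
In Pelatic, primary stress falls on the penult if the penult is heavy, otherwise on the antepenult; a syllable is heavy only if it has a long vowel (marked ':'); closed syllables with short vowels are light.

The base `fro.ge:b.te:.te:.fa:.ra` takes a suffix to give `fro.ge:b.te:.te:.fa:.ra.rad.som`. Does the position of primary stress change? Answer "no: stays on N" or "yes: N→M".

Base `fro.ge:b.te:.te:.fa:.ra` (6 syllables):
  Weights: 4 te: H, 5 fa: H, 6 ra L.
  The penult (syllable 5, fa:) is heavy, so it takes stress.
  → primary stress on syllable 5.
Suffixed `fro.ge:b.te:.te:.fa:.ra.rad.som` (8 syllables):
  Weights: 6 ra L, 7 rad L, 8 som L.
  The penult (syllable 7, rad) is light, so stress falls on the antepenult (syllable 6, ra).
  → primary stress on syllable 6.

yes: 5→6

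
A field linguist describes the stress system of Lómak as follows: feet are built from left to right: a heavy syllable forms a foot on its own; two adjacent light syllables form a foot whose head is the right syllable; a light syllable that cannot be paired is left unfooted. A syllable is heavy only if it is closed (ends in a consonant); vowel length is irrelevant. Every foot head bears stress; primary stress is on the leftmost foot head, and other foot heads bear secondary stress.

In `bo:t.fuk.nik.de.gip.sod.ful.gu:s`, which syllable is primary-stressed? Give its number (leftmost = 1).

Weights: 1 bo:t H, 2 fuk H, 3 nik H, 4 de L, 5 gip H, 6 sod H, 7 ful H, 8 gu:s H.
Parse left to right (heavy = foot alone; LL = one foot; stranded L unfooted): (ˈbo:t) (ˈfuk) (ˈnik) de (ˈgip) (ˈsod) (ˈful) (ˈgu:s).
Foot heads: 1, 2, 3, 5, 6, 7, 8.
Primary stress on the leftmost head = syllable 1.
Primary stress: syllable 1 → ˈbo:t.fuk.nik.de.gip.sod.ful.gu:s.

1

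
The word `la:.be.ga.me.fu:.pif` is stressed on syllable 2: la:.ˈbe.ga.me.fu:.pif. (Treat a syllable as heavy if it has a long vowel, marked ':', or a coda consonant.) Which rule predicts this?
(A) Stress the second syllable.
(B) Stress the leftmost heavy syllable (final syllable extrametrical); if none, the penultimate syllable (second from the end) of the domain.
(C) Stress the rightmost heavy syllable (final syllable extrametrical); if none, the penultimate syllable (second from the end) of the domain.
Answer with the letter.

A

Rule A → syllable 2 ✓.
Rule B → syllable 1 (observed: 2).
Rule C → syllable 5 (observed: 2).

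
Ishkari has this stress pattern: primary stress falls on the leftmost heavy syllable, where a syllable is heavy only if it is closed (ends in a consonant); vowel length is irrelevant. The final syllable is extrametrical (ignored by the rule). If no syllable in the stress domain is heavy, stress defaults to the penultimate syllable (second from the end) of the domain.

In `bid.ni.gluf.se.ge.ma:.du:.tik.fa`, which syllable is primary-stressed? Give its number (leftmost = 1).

The final syllable (9, fa) is extrametrical; the stress domain is syllables 1–8.
Weights: 1 bid H, 2 ni L, 3 gluf H, 4 se L, 5 ge L, 6 ma: L, 7 du: L, 8 tik H.
Heavy syllables in the domain: 1, 3, 8. The leftmost is syllable 1 (bid).
Primary stress: syllable 1 → ˈbid.ni.gluf.se.ge.ma:.du:.tik.fa.

1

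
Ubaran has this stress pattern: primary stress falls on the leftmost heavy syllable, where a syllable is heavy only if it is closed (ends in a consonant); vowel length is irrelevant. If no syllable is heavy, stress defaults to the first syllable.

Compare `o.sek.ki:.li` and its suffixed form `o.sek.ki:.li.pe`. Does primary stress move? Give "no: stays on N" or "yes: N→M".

Base `o.sek.ki:.li` (4 syllables):
  Weights: 1 o L, 2 sek H, 3 ki: L, 4 li L.
  Heavy syllables in the domain: 2. The leftmost is syllable 2 (sek).
  → primary stress on syllable 2.
Suffixed `o.sek.ki:.li.pe` (5 syllables):
  Weights: 1 o L, 2 sek H, 3 ki: L, 4 li L, 5 pe L.
  Heavy syllables in the domain: 2. The leftmost is syllable 2 (sek).
  → primary stress on syllable 2.

no: stays on 2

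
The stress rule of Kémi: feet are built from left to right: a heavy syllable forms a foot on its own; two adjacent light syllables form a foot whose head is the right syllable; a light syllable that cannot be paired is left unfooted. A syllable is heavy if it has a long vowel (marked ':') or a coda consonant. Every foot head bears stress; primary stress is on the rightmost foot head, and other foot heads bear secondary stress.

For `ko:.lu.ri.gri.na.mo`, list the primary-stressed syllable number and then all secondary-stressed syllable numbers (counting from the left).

primary 5, secondary 1, 3

Weights: 1 ko: H, 2 lu L, 3 ri L, 4 gri L, 5 na L, 6 mo L.
Parse left to right (heavy = foot alone; LL = one foot; stranded L unfooted): (ˈko:) (lu.ˈri) (gri.ˈna) mo.
Foot heads: 1, 3, 5.
Primary stress on the rightmost head = syllable 5.
Secondary stress on 1, 3: ˌko:.lu.ˌri.gri.ˈna.mo.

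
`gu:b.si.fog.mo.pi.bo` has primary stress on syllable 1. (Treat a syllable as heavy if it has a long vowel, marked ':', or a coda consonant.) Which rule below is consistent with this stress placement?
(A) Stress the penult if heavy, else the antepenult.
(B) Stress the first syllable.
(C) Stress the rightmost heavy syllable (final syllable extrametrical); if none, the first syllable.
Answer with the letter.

Rule A → syllable 4 (observed: 1).
Rule B → syllable 1 ✓.
Rule C → syllable 3 (observed: 1).

B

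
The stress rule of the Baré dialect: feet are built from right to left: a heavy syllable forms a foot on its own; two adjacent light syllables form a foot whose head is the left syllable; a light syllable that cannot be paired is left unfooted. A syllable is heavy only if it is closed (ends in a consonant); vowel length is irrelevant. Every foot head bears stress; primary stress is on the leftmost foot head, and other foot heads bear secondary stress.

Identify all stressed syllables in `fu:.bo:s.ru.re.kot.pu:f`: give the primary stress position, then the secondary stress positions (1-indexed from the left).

primary 2, secondary 3, 5, 6

Weights: 1 fu: L, 2 bo:s H, 3 ru L, 4 re L, 5 kot H, 6 pu:f H.
Parse right to left (heavy = foot alone; LL = one foot; stranded L unfooted): fu: (ˈbo:s) (ˈru.re) (ˈkot) (ˈpu:f).
Foot heads: 2, 3, 5, 6.
Primary stress on the leftmost head = syllable 2.
Secondary stress on 3, 5, 6: fu:.ˈbo:s.ˌru.re.ˌkot.ˌpu:f.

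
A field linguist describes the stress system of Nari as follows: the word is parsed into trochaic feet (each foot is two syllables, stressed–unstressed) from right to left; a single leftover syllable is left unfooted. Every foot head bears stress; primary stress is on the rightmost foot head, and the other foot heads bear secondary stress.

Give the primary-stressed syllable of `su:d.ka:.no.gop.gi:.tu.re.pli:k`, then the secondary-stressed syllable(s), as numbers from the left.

Parse right to left into trochaic (ˈσσ) feet: (ˈsu:d.ka:) (ˈno.gop) (ˈgi:.tu) (ˈre.pli:k).
Foot heads (stressed positions): 1, 3, 5, 7.
End Rule Rightmost: primary stress on the rightmost head = syllable 7.
Secondary stress on 1, 3, 5: ˌsu:d.ka:.ˌno.gop.ˌgi:.tu.ˈre.pli:k.

primary 7, secondary 1, 3, 5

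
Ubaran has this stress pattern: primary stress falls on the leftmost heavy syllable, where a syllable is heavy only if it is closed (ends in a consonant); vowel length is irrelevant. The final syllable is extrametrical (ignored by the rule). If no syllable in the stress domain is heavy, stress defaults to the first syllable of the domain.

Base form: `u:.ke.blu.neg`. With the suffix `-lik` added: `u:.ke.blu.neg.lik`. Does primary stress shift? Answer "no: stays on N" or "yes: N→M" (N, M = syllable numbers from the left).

yes: 1→4

Base `u:.ke.blu.neg` (4 syllables):
  The final syllable (4, neg) is extrametrical; the stress domain is syllables 1–3.
  Weights: 1 u: L, 2 ke L, 3 blu L.
  No heavy syllable in the domain; default to the first syllable of the domain = syllable 1.
  → primary stress on syllable 1.
Suffixed `u:.ke.blu.neg.lik` (5 syllables):
  The final syllable (5, lik) is extrametrical; the stress domain is syllables 1–4.
  Weights: 1 u: L, 2 ke L, 3 blu L, 4 neg H.
  Heavy syllables in the domain: 4. The leftmost is syllable 4 (neg).
  → primary stress on syllable 4.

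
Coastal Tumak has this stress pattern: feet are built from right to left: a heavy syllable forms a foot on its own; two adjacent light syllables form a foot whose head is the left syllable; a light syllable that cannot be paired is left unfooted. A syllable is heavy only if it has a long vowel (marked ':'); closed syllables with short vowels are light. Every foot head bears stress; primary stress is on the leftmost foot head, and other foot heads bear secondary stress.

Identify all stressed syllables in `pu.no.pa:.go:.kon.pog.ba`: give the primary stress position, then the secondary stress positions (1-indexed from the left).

primary 1, secondary 3, 4, 6

Weights: 1 pu L, 2 no L, 3 pa: H, 4 go: H, 5 kon L, 6 pog L, 7 ba L.
Parse right to left (heavy = foot alone; LL = one foot; stranded L unfooted): (ˈpu.no) (ˈpa:) (ˈgo:) kon (ˈpog.ba).
Foot heads: 1, 3, 4, 6.
Primary stress on the leftmost head = syllable 1.
Secondary stress on 3, 4, 6: ˈpu.no.ˌpa:.ˌgo:.kon.ˌpog.ba.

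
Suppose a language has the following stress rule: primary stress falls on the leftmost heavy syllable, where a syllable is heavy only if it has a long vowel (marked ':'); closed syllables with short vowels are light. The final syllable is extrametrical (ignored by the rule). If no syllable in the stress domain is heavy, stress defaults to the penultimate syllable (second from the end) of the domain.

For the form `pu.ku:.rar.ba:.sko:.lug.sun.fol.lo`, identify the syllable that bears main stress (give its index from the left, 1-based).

The final syllable (9, lo) is extrametrical; the stress domain is syllables 1–8.
Weights: 1 pu L, 2 ku: H, 3 rar L, 4 ba: H, 5 sko: H, 6 lug L, 7 sun L, 8 fol L.
Heavy syllables in the domain: 2, 4, 5. The leftmost is syllable 2 (ku:).
Primary stress: syllable 2 → pu.ˈku:.rar.ba:.sko:.lug.sun.fol.lo.

2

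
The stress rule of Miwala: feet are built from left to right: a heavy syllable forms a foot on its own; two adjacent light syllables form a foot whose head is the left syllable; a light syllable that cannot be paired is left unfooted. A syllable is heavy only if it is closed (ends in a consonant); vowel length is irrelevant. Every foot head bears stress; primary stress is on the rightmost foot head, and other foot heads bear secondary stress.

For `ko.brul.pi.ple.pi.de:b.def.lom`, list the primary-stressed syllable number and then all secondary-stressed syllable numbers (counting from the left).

Weights: 1 ko L, 2 brul H, 3 pi L, 4 ple L, 5 pi L, 6 de:b H, 7 def H, 8 lom H.
Parse left to right (heavy = foot alone; LL = one foot; stranded L unfooted): ko (ˈbrul) (ˈpi.ple) pi (ˈde:b) (ˈdef) (ˈlom).
Foot heads: 2, 3, 6, 7, 8.
Primary stress on the rightmost head = syllable 8.
Secondary stress on 2, 3, 6, 7: ko.ˌbrul.ˌpi.ple.pi.ˌde:b.ˌdef.ˈlom.

primary 8, secondary 2, 3, 6, 7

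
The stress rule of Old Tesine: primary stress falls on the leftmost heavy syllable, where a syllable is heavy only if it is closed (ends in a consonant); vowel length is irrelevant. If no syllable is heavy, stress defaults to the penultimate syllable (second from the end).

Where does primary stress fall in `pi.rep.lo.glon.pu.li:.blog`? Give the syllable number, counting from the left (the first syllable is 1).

2

Weights: 1 pi L, 2 rep H, 3 lo L, 4 glon H, 5 pu L, 6 li: L, 7 blog H.
Heavy syllables in the domain: 2, 4, 7. The leftmost is syllable 2 (rep).
Primary stress: syllable 2 → pi.ˈrep.lo.glon.pu.li:.blog.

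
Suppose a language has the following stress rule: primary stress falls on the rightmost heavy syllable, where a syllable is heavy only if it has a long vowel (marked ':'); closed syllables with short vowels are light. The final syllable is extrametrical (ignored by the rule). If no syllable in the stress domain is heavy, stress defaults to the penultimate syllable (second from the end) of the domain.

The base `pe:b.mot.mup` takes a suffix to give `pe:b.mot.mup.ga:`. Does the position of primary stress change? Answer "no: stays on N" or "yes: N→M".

no: stays on 1

Base `pe:b.mot.mup` (3 syllables):
  The final syllable (3, mup) is extrametrical; the stress domain is syllables 1–2.
  Weights: 1 pe:b H, 2 mot L.
  Heavy syllables in the domain: 1. The rightmost is syllable 1 (pe:b).
  → primary stress on syllable 1.
Suffixed `pe:b.mot.mup.ga:` (4 syllables):
  The final syllable (4, ga:) is extrametrical; the stress domain is syllables 1–3.
  Weights: 1 pe:b H, 2 mot L, 3 mup L.
  Heavy syllables in the domain: 1. The rightmost is syllable 1 (pe:b).
  → primary stress on syllable 1.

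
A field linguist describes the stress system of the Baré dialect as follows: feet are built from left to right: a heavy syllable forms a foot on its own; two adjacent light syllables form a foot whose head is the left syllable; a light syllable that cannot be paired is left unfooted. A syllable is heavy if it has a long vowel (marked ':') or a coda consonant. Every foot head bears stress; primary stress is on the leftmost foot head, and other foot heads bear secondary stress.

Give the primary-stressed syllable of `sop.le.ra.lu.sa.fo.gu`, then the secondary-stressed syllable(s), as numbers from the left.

primary 1, secondary 2, 4, 6

Weights: 1 sop H, 2 le L, 3 ra L, 4 lu L, 5 sa L, 6 fo L, 7 gu L.
Parse left to right (heavy = foot alone; LL = one foot; stranded L unfooted): (ˈsop) (ˈle.ra) (ˈlu.sa) (ˈfo.gu).
Foot heads: 1, 2, 4, 6.
Primary stress on the leftmost head = syllable 1.
Secondary stress on 2, 4, 6: ˈsop.ˌle.ra.ˌlu.sa.ˌfo.gu.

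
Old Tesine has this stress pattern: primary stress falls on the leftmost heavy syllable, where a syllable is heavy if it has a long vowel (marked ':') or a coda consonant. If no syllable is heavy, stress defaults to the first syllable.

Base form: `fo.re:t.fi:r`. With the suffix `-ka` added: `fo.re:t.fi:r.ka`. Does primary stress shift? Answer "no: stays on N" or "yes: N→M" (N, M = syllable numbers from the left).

no: stays on 2

Base `fo.re:t.fi:r` (3 syllables):
  Weights: 1 fo L, 2 re:t H, 3 fi:r H.
  Heavy syllables in the domain: 2, 3. The leftmost is syllable 2 (re:t).
  → primary stress on syllable 2.
Suffixed `fo.re:t.fi:r.ka` (4 syllables):
  Weights: 1 fo L, 2 re:t H, 3 fi:r H, 4 ka L.
  Heavy syllables in the domain: 2, 3. The leftmost is syllable 2 (re:t).
  → primary stress on syllable 2.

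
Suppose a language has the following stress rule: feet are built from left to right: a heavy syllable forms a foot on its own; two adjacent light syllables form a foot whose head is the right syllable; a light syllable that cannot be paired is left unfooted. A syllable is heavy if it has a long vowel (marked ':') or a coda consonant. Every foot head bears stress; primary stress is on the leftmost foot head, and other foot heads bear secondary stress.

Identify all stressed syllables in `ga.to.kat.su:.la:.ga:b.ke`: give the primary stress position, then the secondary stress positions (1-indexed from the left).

primary 2, secondary 3, 4, 5, 6

Weights: 1 ga L, 2 to L, 3 kat H, 4 su: H, 5 la: H, 6 ga:b H, 7 ke L.
Parse left to right (heavy = foot alone; LL = one foot; stranded L unfooted): (ga.ˈto) (ˈkat) (ˈsu:) (ˈla:) (ˈga:b) ke.
Foot heads: 2, 3, 4, 5, 6.
Primary stress on the leftmost head = syllable 2.
Secondary stress on 3, 4, 5, 6: ga.ˈto.ˌkat.ˌsu:.ˌla:.ˌga:b.ke.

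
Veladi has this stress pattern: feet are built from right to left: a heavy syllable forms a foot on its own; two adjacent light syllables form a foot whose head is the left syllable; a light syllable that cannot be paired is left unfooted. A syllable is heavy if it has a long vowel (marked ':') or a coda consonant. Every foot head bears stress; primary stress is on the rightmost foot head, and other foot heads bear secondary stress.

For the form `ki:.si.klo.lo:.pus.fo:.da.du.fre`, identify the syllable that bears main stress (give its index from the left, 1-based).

Weights: 1 ki: H, 2 si L, 3 klo L, 4 lo: H, 5 pus H, 6 fo: H, 7 da L, 8 du L, 9 fre L.
Parse right to left (heavy = foot alone; LL = one foot; stranded L unfooted): (ˈki:) (ˈsi.klo) (ˈlo:) (ˈpus) (ˈfo:) da (ˈdu.fre).
Foot heads: 1, 2, 4, 5, 6, 8.
Primary stress on the rightmost head = syllable 8.
Primary stress: syllable 8 → ki:.si.klo.lo:.pus.fo:.da.ˈdu.fre.

8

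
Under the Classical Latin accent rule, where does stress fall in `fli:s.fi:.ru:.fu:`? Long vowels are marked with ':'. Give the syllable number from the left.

Classical Latin: stress the penult if heavy (long vowel or closed), else the antepenult.
Weights: 2 fi: H, 3 ru: H, 4 fu: H.
The penult (syllable 3, ru:) is heavy, so it takes stress.
Stress on syllable 3: fli:s.fi:.ˈru:.fu:.

3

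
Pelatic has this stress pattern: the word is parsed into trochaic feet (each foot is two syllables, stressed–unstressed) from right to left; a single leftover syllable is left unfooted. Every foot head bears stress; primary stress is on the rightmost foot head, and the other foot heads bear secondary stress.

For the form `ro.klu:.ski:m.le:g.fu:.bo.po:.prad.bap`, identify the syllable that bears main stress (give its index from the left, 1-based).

Parse right to left into trochaic (ˈσσ) feet: ro (ˈklu:.ski:m) (ˈle:g.fu:) (ˈbo.po:) (ˈprad.bap). Syllable 1 is left unfooted.
Foot heads (stressed positions): 2, 4, 6, 8.
End Rule Rightmost: primary stress on the rightmost head = syllable 8.
Primary stress: syllable 8 → ro.klu:.ski:m.le:g.fu:.bo.po:.ˈprad.bap.

8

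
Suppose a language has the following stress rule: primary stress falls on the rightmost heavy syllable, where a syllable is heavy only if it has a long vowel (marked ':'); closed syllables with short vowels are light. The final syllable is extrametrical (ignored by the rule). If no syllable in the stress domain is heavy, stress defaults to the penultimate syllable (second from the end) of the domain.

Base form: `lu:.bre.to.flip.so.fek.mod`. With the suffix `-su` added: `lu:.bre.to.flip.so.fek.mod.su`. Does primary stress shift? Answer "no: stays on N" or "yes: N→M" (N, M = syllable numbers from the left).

no: stays on 1

Base `lu:.bre.to.flip.so.fek.mod` (7 syllables):
  The final syllable (7, mod) is extrametrical; the stress domain is syllables 1–6.
  Weights: 1 lu: H, 2 bre L, 3 to L, 4 flip L, 5 so L, 6 fek L.
  Heavy syllables in the domain: 1. The rightmost is syllable 1 (lu:).
  → primary stress on syllable 1.
Suffixed `lu:.bre.to.flip.so.fek.mod.su` (8 syllables):
  The final syllable (8, su) is extrametrical; the stress domain is syllables 1–7.
  Weights: 1 lu: H, 2 bre L, 3 to L, 4 flip L, 5 so L, 6 fek L, 7 mod L.
  Heavy syllables in the domain: 1. The rightmost is syllable 1 (lu:).
  → primary stress on syllable 1.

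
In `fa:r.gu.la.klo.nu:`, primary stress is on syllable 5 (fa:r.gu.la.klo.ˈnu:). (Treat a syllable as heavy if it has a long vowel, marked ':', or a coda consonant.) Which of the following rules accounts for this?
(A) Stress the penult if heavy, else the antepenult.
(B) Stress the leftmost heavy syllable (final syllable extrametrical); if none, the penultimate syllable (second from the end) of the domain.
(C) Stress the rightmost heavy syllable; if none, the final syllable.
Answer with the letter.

Rule A → syllable 3 (observed: 5).
Rule B → syllable 1 (observed: 5).
Rule C → syllable 5 ✓.

C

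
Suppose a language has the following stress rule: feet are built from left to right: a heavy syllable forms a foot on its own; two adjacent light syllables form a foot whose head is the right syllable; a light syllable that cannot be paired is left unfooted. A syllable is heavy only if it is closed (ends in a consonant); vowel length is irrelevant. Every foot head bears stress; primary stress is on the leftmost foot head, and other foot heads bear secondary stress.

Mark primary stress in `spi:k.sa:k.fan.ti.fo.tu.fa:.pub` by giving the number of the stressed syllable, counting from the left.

Weights: 1 spi:k H, 2 sa:k H, 3 fan H, 4 ti L, 5 fo L, 6 tu L, 7 fa: L, 8 pub H.
Parse left to right (heavy = foot alone; LL = one foot; stranded L unfooted): (ˈspi:k) (ˈsa:k) (ˈfan) (ti.ˈfo) (tu.ˈfa:) (ˈpub).
Foot heads: 1, 2, 3, 5, 7, 8.
Primary stress on the leftmost head = syllable 1.
Primary stress: syllable 1 → ˈspi:k.sa:k.fan.ti.fo.tu.fa:.pub.

1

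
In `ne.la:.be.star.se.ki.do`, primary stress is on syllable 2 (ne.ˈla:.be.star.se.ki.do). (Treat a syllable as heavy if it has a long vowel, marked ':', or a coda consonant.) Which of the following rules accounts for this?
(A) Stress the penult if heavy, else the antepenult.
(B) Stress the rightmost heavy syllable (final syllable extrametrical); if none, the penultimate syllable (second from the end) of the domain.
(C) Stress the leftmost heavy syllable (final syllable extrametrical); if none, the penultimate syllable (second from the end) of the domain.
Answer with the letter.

C

Rule A → syllable 5 (observed: 2).
Rule B → syllable 4 (observed: 2).
Rule C → syllable 2 ✓.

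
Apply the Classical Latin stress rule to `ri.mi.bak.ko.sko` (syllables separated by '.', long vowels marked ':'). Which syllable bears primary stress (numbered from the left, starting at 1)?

Classical Latin: stress the penult if heavy (long vowel or closed), else the antepenult.
Weights: 3 bak H, 4 ko L, 5 sko L.
The penult (syllable 4, ko) is light, so stress falls on the antepenult (syllable 3, bak).
Stress on syllable 3: ri.mi.ˈbak.ko.sko.

3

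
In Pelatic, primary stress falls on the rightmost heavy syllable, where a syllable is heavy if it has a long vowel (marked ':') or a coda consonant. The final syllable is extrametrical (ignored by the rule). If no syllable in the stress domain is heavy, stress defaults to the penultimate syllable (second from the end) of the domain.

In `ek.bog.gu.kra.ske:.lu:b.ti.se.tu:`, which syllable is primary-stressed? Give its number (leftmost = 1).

The final syllable (9, tu:) is extrametrical; the stress domain is syllables 1–8.
Weights: 1 ek H, 2 bog H, 3 gu L, 4 kra L, 5 ske: H, 6 lu:b H, 7 ti L, 8 se L.
Heavy syllables in the domain: 1, 2, 5, 6. The rightmost is syllable 6 (lu:b).
Primary stress: syllable 6 → ek.bog.gu.kra.ske:.ˈlu:b.ti.se.tu:.

6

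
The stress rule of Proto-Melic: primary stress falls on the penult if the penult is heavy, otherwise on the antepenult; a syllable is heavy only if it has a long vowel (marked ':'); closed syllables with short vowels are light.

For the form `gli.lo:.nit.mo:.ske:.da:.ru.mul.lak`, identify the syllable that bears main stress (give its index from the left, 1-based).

7

Weights: 7 ru L, 8 mul L, 9 lak L.
The penult (syllable 8, mul) is light, so stress falls on the antepenult (syllable 7, ru).
Primary stress: syllable 7 → gli.lo:.nit.mo:.ske:.da:.ˈru.mul.lak.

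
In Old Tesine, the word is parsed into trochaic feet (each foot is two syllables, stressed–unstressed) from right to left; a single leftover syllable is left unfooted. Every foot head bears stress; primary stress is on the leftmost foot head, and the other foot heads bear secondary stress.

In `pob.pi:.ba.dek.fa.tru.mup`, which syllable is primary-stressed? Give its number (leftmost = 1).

2

Parse right to left into trochaic (ˈσσ) feet: pob (ˈpi:.ba) (ˈdek.fa) (ˈtru.mup). Syllable 1 is left unfooted.
Foot heads (stressed positions): 2, 4, 6.
End Rule Leftmost: primary stress on the leftmost head = syllable 2.
Primary stress: syllable 2 → pob.ˈpi:.ba.dek.fa.tru.mup.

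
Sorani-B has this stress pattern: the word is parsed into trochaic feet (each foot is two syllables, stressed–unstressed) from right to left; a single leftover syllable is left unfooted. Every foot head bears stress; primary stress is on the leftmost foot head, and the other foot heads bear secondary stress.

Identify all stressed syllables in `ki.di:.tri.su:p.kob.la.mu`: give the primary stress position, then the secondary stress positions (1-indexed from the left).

primary 2, secondary 4, 6

Parse right to left into trochaic (ˈσσ) feet: ki (ˈdi:.tri) (ˈsu:p.kob) (ˈla.mu). Syllable 1 is left unfooted.
Foot heads (stressed positions): 2, 4, 6.
End Rule Leftmost: primary stress on the leftmost head = syllable 2.
Secondary stress on 4, 6: ki.ˈdi:.tri.ˌsu:p.kob.ˌla.mu.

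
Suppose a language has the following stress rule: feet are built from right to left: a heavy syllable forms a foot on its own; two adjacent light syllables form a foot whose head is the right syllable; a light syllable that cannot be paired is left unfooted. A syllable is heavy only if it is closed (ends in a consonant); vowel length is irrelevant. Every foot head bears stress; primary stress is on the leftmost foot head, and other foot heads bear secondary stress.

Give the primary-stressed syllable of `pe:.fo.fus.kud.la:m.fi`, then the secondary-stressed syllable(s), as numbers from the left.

primary 2, secondary 3, 4, 5

Weights: 1 pe: L, 2 fo L, 3 fus H, 4 kud H, 5 la:m H, 6 fi L.
Parse right to left (heavy = foot alone; LL = one foot; stranded L unfooted): (pe:.ˈfo) (ˈfus) (ˈkud) (ˈla:m) fi.
Foot heads: 2, 3, 4, 5.
Primary stress on the leftmost head = syllable 2.
Secondary stress on 3, 4, 5: pe:.ˈfo.ˌfus.ˌkud.ˌla:m.fi.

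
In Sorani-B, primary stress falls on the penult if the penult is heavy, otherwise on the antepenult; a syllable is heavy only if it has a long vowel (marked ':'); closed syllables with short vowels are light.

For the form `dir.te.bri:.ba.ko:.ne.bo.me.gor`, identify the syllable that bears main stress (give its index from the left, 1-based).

7

Weights: 7 bo L, 8 me L, 9 gor L.
The penult (syllable 8, me) is light, so stress falls on the antepenult (syllable 7, bo).
Primary stress: syllable 7 → dir.te.bri:.ba.ko:.ne.ˈbo.me.gor.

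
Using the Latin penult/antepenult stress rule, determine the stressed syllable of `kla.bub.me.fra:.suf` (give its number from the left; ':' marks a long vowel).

4

Classical Latin: stress the penult if heavy (long vowel or closed), else the antepenult.
Weights: 3 me L, 4 fra: H, 5 suf H.
The penult (syllable 4, fra:) is heavy, so it takes stress.
Stress on syllable 4: kla.bub.me.ˈfra:.suf.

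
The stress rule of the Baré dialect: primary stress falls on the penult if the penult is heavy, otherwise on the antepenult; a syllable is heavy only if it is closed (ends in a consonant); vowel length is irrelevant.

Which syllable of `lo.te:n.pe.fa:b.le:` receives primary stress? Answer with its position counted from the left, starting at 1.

Weights: 3 pe L, 4 fa:b H, 5 le: L.
The penult (syllable 4, fa:b) is heavy, so it takes stress.
Primary stress: syllable 4 → lo.te:n.pe.ˈfa:b.le:.

4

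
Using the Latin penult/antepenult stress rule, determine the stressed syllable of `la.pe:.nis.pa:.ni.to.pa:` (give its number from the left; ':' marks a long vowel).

5

Classical Latin: stress the penult if heavy (long vowel or closed), else the antepenult.
Weights: 5 ni L, 6 to L, 7 pa: H.
The penult (syllable 6, to) is light, so stress falls on the antepenult (syllable 5, ni).
Stress on syllable 5: la.pe:.nis.pa:.ˈni.to.pa:.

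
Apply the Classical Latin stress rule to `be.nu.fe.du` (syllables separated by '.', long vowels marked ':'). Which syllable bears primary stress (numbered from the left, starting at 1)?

2

Classical Latin: stress the penult if heavy (long vowel or closed), else the antepenult.
Weights: 2 nu L, 3 fe L, 4 du L.
The penult (syllable 3, fe) is light, so stress falls on the antepenult (syllable 2, nu).
Stress on syllable 2: be.ˈnu.fe.du.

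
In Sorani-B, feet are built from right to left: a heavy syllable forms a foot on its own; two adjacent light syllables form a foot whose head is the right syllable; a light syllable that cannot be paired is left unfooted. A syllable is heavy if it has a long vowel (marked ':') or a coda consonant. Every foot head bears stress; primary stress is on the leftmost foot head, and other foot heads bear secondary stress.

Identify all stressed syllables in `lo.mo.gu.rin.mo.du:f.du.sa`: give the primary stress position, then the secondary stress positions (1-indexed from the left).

primary 3, secondary 4, 6, 8

Weights: 1 lo L, 2 mo L, 3 gu L, 4 rin H, 5 mo L, 6 du:f H, 7 du L, 8 sa L.
Parse right to left (heavy = foot alone; LL = one foot; stranded L unfooted): lo (mo.ˈgu) (ˈrin) mo (ˈdu:f) (du.ˈsa).
Foot heads: 3, 4, 6, 8.
Primary stress on the leftmost head = syllable 3.
Secondary stress on 4, 6, 8: lo.mo.ˈgu.ˌrin.mo.ˌdu:f.du.ˌsa.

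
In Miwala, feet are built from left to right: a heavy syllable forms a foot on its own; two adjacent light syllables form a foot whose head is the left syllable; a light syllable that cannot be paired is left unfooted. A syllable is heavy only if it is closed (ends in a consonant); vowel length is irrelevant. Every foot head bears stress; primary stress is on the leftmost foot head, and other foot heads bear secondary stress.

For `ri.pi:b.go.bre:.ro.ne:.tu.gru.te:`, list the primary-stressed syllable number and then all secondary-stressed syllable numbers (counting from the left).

Weights: 1 ri L, 2 pi:b H, 3 go L, 4 bre: L, 5 ro L, 6 ne: L, 7 tu L, 8 gru L, 9 te: L.
Parse left to right (heavy = foot alone; LL = one foot; stranded L unfooted): ri (ˈpi:b) (ˈgo.bre:) (ˈro.ne:) (ˈtu.gru) te:.
Foot heads: 2, 3, 5, 7.
Primary stress on the leftmost head = syllable 2.
Secondary stress on 3, 5, 7: ri.ˈpi:b.ˌgo.bre:.ˌro.ne:.ˌtu.gru.te:.

primary 2, secondary 3, 5, 7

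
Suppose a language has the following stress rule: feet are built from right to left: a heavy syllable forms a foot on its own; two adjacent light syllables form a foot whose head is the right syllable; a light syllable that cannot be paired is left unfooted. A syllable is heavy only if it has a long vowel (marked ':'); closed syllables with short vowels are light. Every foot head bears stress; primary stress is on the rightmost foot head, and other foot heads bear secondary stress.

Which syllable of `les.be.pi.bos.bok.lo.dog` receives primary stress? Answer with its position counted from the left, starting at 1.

Weights: 1 les L, 2 be L, 3 pi L, 4 bos L, 5 bok L, 6 lo L, 7 dog L.
Parse right to left (heavy = foot alone; LL = one foot; stranded L unfooted): les (be.ˈpi) (bos.ˈbok) (lo.ˈdog).
Foot heads: 3, 5, 7.
Primary stress on the rightmost head = syllable 7.
Primary stress: syllable 7 → les.be.pi.bos.bok.lo.ˈdog.

7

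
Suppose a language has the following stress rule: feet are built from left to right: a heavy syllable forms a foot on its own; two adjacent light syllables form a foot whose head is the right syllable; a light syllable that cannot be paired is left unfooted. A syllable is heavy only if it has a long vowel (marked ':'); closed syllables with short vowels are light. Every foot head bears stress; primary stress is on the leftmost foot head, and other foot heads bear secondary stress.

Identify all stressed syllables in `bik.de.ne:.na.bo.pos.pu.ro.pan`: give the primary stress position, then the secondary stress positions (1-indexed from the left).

primary 2, secondary 3, 5, 7, 9

Weights: 1 bik L, 2 de L, 3 ne: H, 4 na L, 5 bo L, 6 pos L, 7 pu L, 8 ro L, 9 pan L.
Parse left to right (heavy = foot alone; LL = one foot; stranded L unfooted): (bik.ˈde) (ˈne:) (na.ˈbo) (pos.ˈpu) (ro.ˈpan).
Foot heads: 2, 3, 5, 7, 9.
Primary stress on the leftmost head = syllable 2.
Secondary stress on 3, 5, 7, 9: bik.ˈde.ˌne:.na.ˌbo.pos.ˌpu.ro.ˌpan.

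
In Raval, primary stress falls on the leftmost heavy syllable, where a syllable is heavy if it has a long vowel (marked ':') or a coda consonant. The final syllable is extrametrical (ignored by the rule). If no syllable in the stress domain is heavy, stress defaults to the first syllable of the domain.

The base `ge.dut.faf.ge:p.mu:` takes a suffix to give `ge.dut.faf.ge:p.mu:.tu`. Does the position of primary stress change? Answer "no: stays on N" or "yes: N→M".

Base `ge.dut.faf.ge:p.mu:` (5 syllables):
  The final syllable (5, mu:) is extrametrical; the stress domain is syllables 1–4.
  Weights: 1 ge L, 2 dut H, 3 faf H, 4 ge:p H.
  Heavy syllables in the domain: 2, 3, 4. The leftmost is syllable 2 (dut).
  → primary stress on syllable 2.
Suffixed `ge.dut.faf.ge:p.mu:.tu` (6 syllables):
  The final syllable (6, tu) is extrametrical; the stress domain is syllables 1–5.
  Weights: 1 ge L, 2 dut H, 3 faf H, 4 ge:p H, 5 mu: H.
  Heavy syllables in the domain: 2, 3, 4, 5. The leftmost is syllable 2 (dut).
  → primary stress on syllable 2.

no: stays on 2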